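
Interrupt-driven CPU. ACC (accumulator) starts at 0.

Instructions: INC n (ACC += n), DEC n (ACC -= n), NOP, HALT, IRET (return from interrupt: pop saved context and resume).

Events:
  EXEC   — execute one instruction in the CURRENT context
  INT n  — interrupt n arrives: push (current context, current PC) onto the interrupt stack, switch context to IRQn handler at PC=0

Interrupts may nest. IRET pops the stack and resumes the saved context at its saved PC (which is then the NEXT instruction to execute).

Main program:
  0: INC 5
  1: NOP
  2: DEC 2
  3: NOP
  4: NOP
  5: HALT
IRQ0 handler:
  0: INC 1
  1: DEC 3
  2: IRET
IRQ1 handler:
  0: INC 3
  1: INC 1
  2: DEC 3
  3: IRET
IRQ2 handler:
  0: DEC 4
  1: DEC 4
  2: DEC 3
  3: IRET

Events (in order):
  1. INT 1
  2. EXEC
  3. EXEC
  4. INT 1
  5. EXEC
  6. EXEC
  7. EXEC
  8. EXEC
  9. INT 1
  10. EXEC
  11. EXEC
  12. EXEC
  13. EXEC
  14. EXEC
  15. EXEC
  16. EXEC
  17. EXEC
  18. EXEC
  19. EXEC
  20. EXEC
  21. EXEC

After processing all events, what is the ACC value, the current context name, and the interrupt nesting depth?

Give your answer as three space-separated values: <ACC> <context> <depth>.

Answer: 6 MAIN 0

Derivation:
Event 1 (INT 1): INT 1 arrives: push (MAIN, PC=0), enter IRQ1 at PC=0 (depth now 1)
Event 2 (EXEC): [IRQ1] PC=0: INC 3 -> ACC=3
Event 3 (EXEC): [IRQ1] PC=1: INC 1 -> ACC=4
Event 4 (INT 1): INT 1 arrives: push (IRQ1, PC=2), enter IRQ1 at PC=0 (depth now 2)
Event 5 (EXEC): [IRQ1] PC=0: INC 3 -> ACC=7
Event 6 (EXEC): [IRQ1] PC=1: INC 1 -> ACC=8
Event 7 (EXEC): [IRQ1] PC=2: DEC 3 -> ACC=5
Event 8 (EXEC): [IRQ1] PC=3: IRET -> resume IRQ1 at PC=2 (depth now 1)
Event 9 (INT 1): INT 1 arrives: push (IRQ1, PC=2), enter IRQ1 at PC=0 (depth now 2)
Event 10 (EXEC): [IRQ1] PC=0: INC 3 -> ACC=8
Event 11 (EXEC): [IRQ1] PC=1: INC 1 -> ACC=9
Event 12 (EXEC): [IRQ1] PC=2: DEC 3 -> ACC=6
Event 13 (EXEC): [IRQ1] PC=3: IRET -> resume IRQ1 at PC=2 (depth now 1)
Event 14 (EXEC): [IRQ1] PC=2: DEC 3 -> ACC=3
Event 15 (EXEC): [IRQ1] PC=3: IRET -> resume MAIN at PC=0 (depth now 0)
Event 16 (EXEC): [MAIN] PC=0: INC 5 -> ACC=8
Event 17 (EXEC): [MAIN] PC=1: NOP
Event 18 (EXEC): [MAIN] PC=2: DEC 2 -> ACC=6
Event 19 (EXEC): [MAIN] PC=3: NOP
Event 20 (EXEC): [MAIN] PC=4: NOP
Event 21 (EXEC): [MAIN] PC=5: HALT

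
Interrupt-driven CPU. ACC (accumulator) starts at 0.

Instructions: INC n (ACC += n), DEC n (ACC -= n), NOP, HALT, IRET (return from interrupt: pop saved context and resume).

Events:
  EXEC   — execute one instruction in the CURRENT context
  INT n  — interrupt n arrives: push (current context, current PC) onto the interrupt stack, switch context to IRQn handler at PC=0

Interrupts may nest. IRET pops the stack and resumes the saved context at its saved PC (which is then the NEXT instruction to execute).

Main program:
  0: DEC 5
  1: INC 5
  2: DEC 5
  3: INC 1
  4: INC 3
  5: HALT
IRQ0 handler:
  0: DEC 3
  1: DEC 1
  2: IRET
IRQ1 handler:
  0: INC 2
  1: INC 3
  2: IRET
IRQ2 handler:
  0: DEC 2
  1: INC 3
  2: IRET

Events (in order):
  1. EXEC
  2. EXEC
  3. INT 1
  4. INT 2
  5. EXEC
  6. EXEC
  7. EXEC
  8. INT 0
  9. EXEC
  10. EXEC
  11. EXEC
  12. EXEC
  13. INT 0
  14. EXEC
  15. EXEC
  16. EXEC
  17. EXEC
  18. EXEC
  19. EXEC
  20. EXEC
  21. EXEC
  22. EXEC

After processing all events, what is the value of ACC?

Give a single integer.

Answer: -3

Derivation:
Event 1 (EXEC): [MAIN] PC=0: DEC 5 -> ACC=-5
Event 2 (EXEC): [MAIN] PC=1: INC 5 -> ACC=0
Event 3 (INT 1): INT 1 arrives: push (MAIN, PC=2), enter IRQ1 at PC=0 (depth now 1)
Event 4 (INT 2): INT 2 arrives: push (IRQ1, PC=0), enter IRQ2 at PC=0 (depth now 2)
Event 5 (EXEC): [IRQ2] PC=0: DEC 2 -> ACC=-2
Event 6 (EXEC): [IRQ2] PC=1: INC 3 -> ACC=1
Event 7 (EXEC): [IRQ2] PC=2: IRET -> resume IRQ1 at PC=0 (depth now 1)
Event 8 (INT 0): INT 0 arrives: push (IRQ1, PC=0), enter IRQ0 at PC=0 (depth now 2)
Event 9 (EXEC): [IRQ0] PC=0: DEC 3 -> ACC=-2
Event 10 (EXEC): [IRQ0] PC=1: DEC 1 -> ACC=-3
Event 11 (EXEC): [IRQ0] PC=2: IRET -> resume IRQ1 at PC=0 (depth now 1)
Event 12 (EXEC): [IRQ1] PC=0: INC 2 -> ACC=-1
Event 13 (INT 0): INT 0 arrives: push (IRQ1, PC=1), enter IRQ0 at PC=0 (depth now 2)
Event 14 (EXEC): [IRQ0] PC=0: DEC 3 -> ACC=-4
Event 15 (EXEC): [IRQ0] PC=1: DEC 1 -> ACC=-5
Event 16 (EXEC): [IRQ0] PC=2: IRET -> resume IRQ1 at PC=1 (depth now 1)
Event 17 (EXEC): [IRQ1] PC=1: INC 3 -> ACC=-2
Event 18 (EXEC): [IRQ1] PC=2: IRET -> resume MAIN at PC=2 (depth now 0)
Event 19 (EXEC): [MAIN] PC=2: DEC 5 -> ACC=-7
Event 20 (EXEC): [MAIN] PC=3: INC 1 -> ACC=-6
Event 21 (EXEC): [MAIN] PC=4: INC 3 -> ACC=-3
Event 22 (EXEC): [MAIN] PC=5: HALT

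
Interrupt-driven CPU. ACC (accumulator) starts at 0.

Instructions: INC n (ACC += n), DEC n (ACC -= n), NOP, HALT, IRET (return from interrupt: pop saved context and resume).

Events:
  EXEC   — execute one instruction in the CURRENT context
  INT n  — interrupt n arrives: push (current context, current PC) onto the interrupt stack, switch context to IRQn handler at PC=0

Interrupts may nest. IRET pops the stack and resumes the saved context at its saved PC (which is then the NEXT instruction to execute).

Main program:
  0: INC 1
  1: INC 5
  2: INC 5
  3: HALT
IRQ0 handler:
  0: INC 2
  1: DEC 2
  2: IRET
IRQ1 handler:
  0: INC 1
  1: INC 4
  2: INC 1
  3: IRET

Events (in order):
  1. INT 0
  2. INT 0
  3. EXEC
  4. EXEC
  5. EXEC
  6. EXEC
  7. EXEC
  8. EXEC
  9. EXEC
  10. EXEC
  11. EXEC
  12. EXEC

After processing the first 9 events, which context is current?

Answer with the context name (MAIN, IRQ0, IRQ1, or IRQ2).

Answer: MAIN

Derivation:
Event 1 (INT 0): INT 0 arrives: push (MAIN, PC=0), enter IRQ0 at PC=0 (depth now 1)
Event 2 (INT 0): INT 0 arrives: push (IRQ0, PC=0), enter IRQ0 at PC=0 (depth now 2)
Event 3 (EXEC): [IRQ0] PC=0: INC 2 -> ACC=2
Event 4 (EXEC): [IRQ0] PC=1: DEC 2 -> ACC=0
Event 5 (EXEC): [IRQ0] PC=2: IRET -> resume IRQ0 at PC=0 (depth now 1)
Event 6 (EXEC): [IRQ0] PC=0: INC 2 -> ACC=2
Event 7 (EXEC): [IRQ0] PC=1: DEC 2 -> ACC=0
Event 8 (EXEC): [IRQ0] PC=2: IRET -> resume MAIN at PC=0 (depth now 0)
Event 9 (EXEC): [MAIN] PC=0: INC 1 -> ACC=1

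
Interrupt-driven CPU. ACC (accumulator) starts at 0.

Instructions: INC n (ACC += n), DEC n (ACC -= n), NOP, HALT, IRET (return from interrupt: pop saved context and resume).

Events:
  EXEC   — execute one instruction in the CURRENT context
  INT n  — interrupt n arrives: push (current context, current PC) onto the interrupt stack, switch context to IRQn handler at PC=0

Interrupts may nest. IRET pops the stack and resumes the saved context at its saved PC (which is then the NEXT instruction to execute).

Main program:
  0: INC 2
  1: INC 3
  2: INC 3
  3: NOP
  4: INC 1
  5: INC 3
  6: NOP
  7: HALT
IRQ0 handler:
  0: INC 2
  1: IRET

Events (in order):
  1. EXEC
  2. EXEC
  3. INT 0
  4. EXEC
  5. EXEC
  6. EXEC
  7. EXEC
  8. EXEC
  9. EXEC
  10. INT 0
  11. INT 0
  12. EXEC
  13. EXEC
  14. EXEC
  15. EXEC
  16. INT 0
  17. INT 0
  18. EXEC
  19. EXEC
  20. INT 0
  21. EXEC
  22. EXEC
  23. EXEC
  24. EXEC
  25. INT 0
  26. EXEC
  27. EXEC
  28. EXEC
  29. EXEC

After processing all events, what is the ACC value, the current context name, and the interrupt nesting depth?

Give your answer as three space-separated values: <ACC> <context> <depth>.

Event 1 (EXEC): [MAIN] PC=0: INC 2 -> ACC=2
Event 2 (EXEC): [MAIN] PC=1: INC 3 -> ACC=5
Event 3 (INT 0): INT 0 arrives: push (MAIN, PC=2), enter IRQ0 at PC=0 (depth now 1)
Event 4 (EXEC): [IRQ0] PC=0: INC 2 -> ACC=7
Event 5 (EXEC): [IRQ0] PC=1: IRET -> resume MAIN at PC=2 (depth now 0)
Event 6 (EXEC): [MAIN] PC=2: INC 3 -> ACC=10
Event 7 (EXEC): [MAIN] PC=3: NOP
Event 8 (EXEC): [MAIN] PC=4: INC 1 -> ACC=11
Event 9 (EXEC): [MAIN] PC=5: INC 3 -> ACC=14
Event 10 (INT 0): INT 0 arrives: push (MAIN, PC=6), enter IRQ0 at PC=0 (depth now 1)
Event 11 (INT 0): INT 0 arrives: push (IRQ0, PC=0), enter IRQ0 at PC=0 (depth now 2)
Event 12 (EXEC): [IRQ0] PC=0: INC 2 -> ACC=16
Event 13 (EXEC): [IRQ0] PC=1: IRET -> resume IRQ0 at PC=0 (depth now 1)
Event 14 (EXEC): [IRQ0] PC=0: INC 2 -> ACC=18
Event 15 (EXEC): [IRQ0] PC=1: IRET -> resume MAIN at PC=6 (depth now 0)
Event 16 (INT 0): INT 0 arrives: push (MAIN, PC=6), enter IRQ0 at PC=0 (depth now 1)
Event 17 (INT 0): INT 0 arrives: push (IRQ0, PC=0), enter IRQ0 at PC=0 (depth now 2)
Event 18 (EXEC): [IRQ0] PC=0: INC 2 -> ACC=20
Event 19 (EXEC): [IRQ0] PC=1: IRET -> resume IRQ0 at PC=0 (depth now 1)
Event 20 (INT 0): INT 0 arrives: push (IRQ0, PC=0), enter IRQ0 at PC=0 (depth now 2)
Event 21 (EXEC): [IRQ0] PC=0: INC 2 -> ACC=22
Event 22 (EXEC): [IRQ0] PC=1: IRET -> resume IRQ0 at PC=0 (depth now 1)
Event 23 (EXEC): [IRQ0] PC=0: INC 2 -> ACC=24
Event 24 (EXEC): [IRQ0] PC=1: IRET -> resume MAIN at PC=6 (depth now 0)
Event 25 (INT 0): INT 0 arrives: push (MAIN, PC=6), enter IRQ0 at PC=0 (depth now 1)
Event 26 (EXEC): [IRQ0] PC=0: INC 2 -> ACC=26
Event 27 (EXEC): [IRQ0] PC=1: IRET -> resume MAIN at PC=6 (depth now 0)
Event 28 (EXEC): [MAIN] PC=6: NOP
Event 29 (EXEC): [MAIN] PC=7: HALT

Answer: 26 MAIN 0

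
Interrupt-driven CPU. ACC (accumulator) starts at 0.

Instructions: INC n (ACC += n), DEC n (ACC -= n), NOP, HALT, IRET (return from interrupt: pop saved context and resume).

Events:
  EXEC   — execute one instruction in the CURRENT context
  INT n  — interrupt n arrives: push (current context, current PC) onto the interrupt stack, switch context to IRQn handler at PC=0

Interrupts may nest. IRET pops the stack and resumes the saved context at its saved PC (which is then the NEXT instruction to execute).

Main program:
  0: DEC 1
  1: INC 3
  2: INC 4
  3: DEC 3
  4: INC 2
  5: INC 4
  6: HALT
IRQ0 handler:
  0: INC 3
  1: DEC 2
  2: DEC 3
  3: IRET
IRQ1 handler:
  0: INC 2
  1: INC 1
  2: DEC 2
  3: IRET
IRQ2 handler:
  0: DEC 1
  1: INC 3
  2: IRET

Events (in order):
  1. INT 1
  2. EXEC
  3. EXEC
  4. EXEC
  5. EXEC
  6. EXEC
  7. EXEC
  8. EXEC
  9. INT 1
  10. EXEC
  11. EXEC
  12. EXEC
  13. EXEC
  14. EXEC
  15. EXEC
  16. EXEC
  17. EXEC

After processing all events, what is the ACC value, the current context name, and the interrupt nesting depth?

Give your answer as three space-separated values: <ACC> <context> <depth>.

Answer: 11 MAIN 0

Derivation:
Event 1 (INT 1): INT 1 arrives: push (MAIN, PC=0), enter IRQ1 at PC=0 (depth now 1)
Event 2 (EXEC): [IRQ1] PC=0: INC 2 -> ACC=2
Event 3 (EXEC): [IRQ1] PC=1: INC 1 -> ACC=3
Event 4 (EXEC): [IRQ1] PC=2: DEC 2 -> ACC=1
Event 5 (EXEC): [IRQ1] PC=3: IRET -> resume MAIN at PC=0 (depth now 0)
Event 6 (EXEC): [MAIN] PC=0: DEC 1 -> ACC=0
Event 7 (EXEC): [MAIN] PC=1: INC 3 -> ACC=3
Event 8 (EXEC): [MAIN] PC=2: INC 4 -> ACC=7
Event 9 (INT 1): INT 1 arrives: push (MAIN, PC=3), enter IRQ1 at PC=0 (depth now 1)
Event 10 (EXEC): [IRQ1] PC=0: INC 2 -> ACC=9
Event 11 (EXEC): [IRQ1] PC=1: INC 1 -> ACC=10
Event 12 (EXEC): [IRQ1] PC=2: DEC 2 -> ACC=8
Event 13 (EXEC): [IRQ1] PC=3: IRET -> resume MAIN at PC=3 (depth now 0)
Event 14 (EXEC): [MAIN] PC=3: DEC 3 -> ACC=5
Event 15 (EXEC): [MAIN] PC=4: INC 2 -> ACC=7
Event 16 (EXEC): [MAIN] PC=5: INC 4 -> ACC=11
Event 17 (EXEC): [MAIN] PC=6: HALT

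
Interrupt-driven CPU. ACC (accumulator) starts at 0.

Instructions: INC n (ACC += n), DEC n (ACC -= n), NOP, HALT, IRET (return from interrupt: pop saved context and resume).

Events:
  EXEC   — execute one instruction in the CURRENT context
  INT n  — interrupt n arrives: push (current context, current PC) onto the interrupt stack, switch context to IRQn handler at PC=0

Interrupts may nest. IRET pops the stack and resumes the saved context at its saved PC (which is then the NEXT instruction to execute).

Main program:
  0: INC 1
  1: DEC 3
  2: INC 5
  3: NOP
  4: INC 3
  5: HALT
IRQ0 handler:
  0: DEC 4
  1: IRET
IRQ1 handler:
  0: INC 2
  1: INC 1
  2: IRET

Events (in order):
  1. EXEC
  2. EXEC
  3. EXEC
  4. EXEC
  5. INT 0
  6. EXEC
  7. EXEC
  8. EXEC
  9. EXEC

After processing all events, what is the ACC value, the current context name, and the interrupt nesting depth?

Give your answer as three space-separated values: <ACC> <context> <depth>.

Event 1 (EXEC): [MAIN] PC=0: INC 1 -> ACC=1
Event 2 (EXEC): [MAIN] PC=1: DEC 3 -> ACC=-2
Event 3 (EXEC): [MAIN] PC=2: INC 5 -> ACC=3
Event 4 (EXEC): [MAIN] PC=3: NOP
Event 5 (INT 0): INT 0 arrives: push (MAIN, PC=4), enter IRQ0 at PC=0 (depth now 1)
Event 6 (EXEC): [IRQ0] PC=0: DEC 4 -> ACC=-1
Event 7 (EXEC): [IRQ0] PC=1: IRET -> resume MAIN at PC=4 (depth now 0)
Event 8 (EXEC): [MAIN] PC=4: INC 3 -> ACC=2
Event 9 (EXEC): [MAIN] PC=5: HALT

Answer: 2 MAIN 0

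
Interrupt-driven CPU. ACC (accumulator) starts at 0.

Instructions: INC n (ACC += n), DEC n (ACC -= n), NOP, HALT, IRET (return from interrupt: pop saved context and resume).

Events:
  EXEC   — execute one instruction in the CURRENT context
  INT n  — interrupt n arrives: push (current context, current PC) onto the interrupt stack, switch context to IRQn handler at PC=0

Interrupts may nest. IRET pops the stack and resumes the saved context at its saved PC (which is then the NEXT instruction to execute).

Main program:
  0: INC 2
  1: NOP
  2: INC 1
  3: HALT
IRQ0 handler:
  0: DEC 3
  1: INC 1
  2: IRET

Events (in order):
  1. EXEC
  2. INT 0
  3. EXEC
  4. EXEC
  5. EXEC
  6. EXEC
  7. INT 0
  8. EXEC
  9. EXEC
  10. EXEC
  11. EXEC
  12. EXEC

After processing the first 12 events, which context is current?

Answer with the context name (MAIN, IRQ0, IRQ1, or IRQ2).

Event 1 (EXEC): [MAIN] PC=0: INC 2 -> ACC=2
Event 2 (INT 0): INT 0 arrives: push (MAIN, PC=1), enter IRQ0 at PC=0 (depth now 1)
Event 3 (EXEC): [IRQ0] PC=0: DEC 3 -> ACC=-1
Event 4 (EXEC): [IRQ0] PC=1: INC 1 -> ACC=0
Event 5 (EXEC): [IRQ0] PC=2: IRET -> resume MAIN at PC=1 (depth now 0)
Event 6 (EXEC): [MAIN] PC=1: NOP
Event 7 (INT 0): INT 0 arrives: push (MAIN, PC=2), enter IRQ0 at PC=0 (depth now 1)
Event 8 (EXEC): [IRQ0] PC=0: DEC 3 -> ACC=-3
Event 9 (EXEC): [IRQ0] PC=1: INC 1 -> ACC=-2
Event 10 (EXEC): [IRQ0] PC=2: IRET -> resume MAIN at PC=2 (depth now 0)
Event 11 (EXEC): [MAIN] PC=2: INC 1 -> ACC=-1
Event 12 (EXEC): [MAIN] PC=3: HALT

Answer: MAIN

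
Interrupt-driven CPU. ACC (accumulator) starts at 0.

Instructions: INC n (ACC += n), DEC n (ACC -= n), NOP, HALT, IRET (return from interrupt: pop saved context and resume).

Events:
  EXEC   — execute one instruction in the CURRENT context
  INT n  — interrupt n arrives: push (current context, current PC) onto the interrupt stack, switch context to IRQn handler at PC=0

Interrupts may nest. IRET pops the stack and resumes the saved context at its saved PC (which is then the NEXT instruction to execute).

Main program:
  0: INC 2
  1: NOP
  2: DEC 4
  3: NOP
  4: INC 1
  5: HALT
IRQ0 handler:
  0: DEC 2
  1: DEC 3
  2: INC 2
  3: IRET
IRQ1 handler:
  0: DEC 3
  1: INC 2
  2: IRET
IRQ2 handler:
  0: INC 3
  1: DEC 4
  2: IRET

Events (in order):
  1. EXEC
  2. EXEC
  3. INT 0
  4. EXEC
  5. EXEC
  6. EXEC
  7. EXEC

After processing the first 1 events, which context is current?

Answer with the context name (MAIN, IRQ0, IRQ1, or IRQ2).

Event 1 (EXEC): [MAIN] PC=0: INC 2 -> ACC=2

Answer: MAIN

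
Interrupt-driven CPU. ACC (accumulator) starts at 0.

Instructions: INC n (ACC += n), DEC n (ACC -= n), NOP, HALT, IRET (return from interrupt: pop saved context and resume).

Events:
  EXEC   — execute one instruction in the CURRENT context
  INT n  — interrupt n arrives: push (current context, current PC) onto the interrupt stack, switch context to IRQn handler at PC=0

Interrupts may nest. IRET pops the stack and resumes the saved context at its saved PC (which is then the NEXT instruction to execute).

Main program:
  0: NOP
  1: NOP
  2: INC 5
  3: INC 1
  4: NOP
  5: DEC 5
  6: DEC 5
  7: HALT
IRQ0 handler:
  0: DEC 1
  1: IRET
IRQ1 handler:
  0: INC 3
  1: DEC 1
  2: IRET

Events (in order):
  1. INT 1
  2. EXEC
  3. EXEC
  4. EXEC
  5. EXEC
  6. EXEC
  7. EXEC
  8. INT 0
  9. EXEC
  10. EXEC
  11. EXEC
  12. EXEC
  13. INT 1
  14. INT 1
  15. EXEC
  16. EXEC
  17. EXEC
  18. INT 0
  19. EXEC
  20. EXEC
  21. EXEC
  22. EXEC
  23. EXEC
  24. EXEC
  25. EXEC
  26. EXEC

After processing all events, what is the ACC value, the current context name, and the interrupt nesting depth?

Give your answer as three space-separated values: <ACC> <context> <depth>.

Event 1 (INT 1): INT 1 arrives: push (MAIN, PC=0), enter IRQ1 at PC=0 (depth now 1)
Event 2 (EXEC): [IRQ1] PC=0: INC 3 -> ACC=3
Event 3 (EXEC): [IRQ1] PC=1: DEC 1 -> ACC=2
Event 4 (EXEC): [IRQ1] PC=2: IRET -> resume MAIN at PC=0 (depth now 0)
Event 5 (EXEC): [MAIN] PC=0: NOP
Event 6 (EXEC): [MAIN] PC=1: NOP
Event 7 (EXEC): [MAIN] PC=2: INC 5 -> ACC=7
Event 8 (INT 0): INT 0 arrives: push (MAIN, PC=3), enter IRQ0 at PC=0 (depth now 1)
Event 9 (EXEC): [IRQ0] PC=0: DEC 1 -> ACC=6
Event 10 (EXEC): [IRQ0] PC=1: IRET -> resume MAIN at PC=3 (depth now 0)
Event 11 (EXEC): [MAIN] PC=3: INC 1 -> ACC=7
Event 12 (EXEC): [MAIN] PC=4: NOP
Event 13 (INT 1): INT 1 arrives: push (MAIN, PC=5), enter IRQ1 at PC=0 (depth now 1)
Event 14 (INT 1): INT 1 arrives: push (IRQ1, PC=0), enter IRQ1 at PC=0 (depth now 2)
Event 15 (EXEC): [IRQ1] PC=0: INC 3 -> ACC=10
Event 16 (EXEC): [IRQ1] PC=1: DEC 1 -> ACC=9
Event 17 (EXEC): [IRQ1] PC=2: IRET -> resume IRQ1 at PC=0 (depth now 1)
Event 18 (INT 0): INT 0 arrives: push (IRQ1, PC=0), enter IRQ0 at PC=0 (depth now 2)
Event 19 (EXEC): [IRQ0] PC=0: DEC 1 -> ACC=8
Event 20 (EXEC): [IRQ0] PC=1: IRET -> resume IRQ1 at PC=0 (depth now 1)
Event 21 (EXEC): [IRQ1] PC=0: INC 3 -> ACC=11
Event 22 (EXEC): [IRQ1] PC=1: DEC 1 -> ACC=10
Event 23 (EXEC): [IRQ1] PC=2: IRET -> resume MAIN at PC=5 (depth now 0)
Event 24 (EXEC): [MAIN] PC=5: DEC 5 -> ACC=5
Event 25 (EXEC): [MAIN] PC=6: DEC 5 -> ACC=0
Event 26 (EXEC): [MAIN] PC=7: HALT

Answer: 0 MAIN 0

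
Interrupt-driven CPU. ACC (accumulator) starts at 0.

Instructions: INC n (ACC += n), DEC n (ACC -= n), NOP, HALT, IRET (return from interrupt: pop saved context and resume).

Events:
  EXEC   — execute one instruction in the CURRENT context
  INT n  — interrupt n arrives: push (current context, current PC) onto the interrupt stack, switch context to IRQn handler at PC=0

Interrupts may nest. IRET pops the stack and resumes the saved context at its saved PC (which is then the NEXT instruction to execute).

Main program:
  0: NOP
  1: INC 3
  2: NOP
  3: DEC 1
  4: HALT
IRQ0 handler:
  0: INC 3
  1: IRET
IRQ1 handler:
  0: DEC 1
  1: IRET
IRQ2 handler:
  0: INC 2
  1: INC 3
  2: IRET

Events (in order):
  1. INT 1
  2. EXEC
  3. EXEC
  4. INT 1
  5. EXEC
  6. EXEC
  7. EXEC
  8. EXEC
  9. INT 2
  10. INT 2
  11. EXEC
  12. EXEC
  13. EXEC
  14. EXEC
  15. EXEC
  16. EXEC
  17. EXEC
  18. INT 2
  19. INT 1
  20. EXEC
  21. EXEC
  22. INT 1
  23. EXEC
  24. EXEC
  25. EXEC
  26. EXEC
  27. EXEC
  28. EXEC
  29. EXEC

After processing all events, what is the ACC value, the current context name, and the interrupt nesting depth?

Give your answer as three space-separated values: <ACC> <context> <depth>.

Answer: 13 MAIN 0

Derivation:
Event 1 (INT 1): INT 1 arrives: push (MAIN, PC=0), enter IRQ1 at PC=0 (depth now 1)
Event 2 (EXEC): [IRQ1] PC=0: DEC 1 -> ACC=-1
Event 3 (EXEC): [IRQ1] PC=1: IRET -> resume MAIN at PC=0 (depth now 0)
Event 4 (INT 1): INT 1 arrives: push (MAIN, PC=0), enter IRQ1 at PC=0 (depth now 1)
Event 5 (EXEC): [IRQ1] PC=0: DEC 1 -> ACC=-2
Event 6 (EXEC): [IRQ1] PC=1: IRET -> resume MAIN at PC=0 (depth now 0)
Event 7 (EXEC): [MAIN] PC=0: NOP
Event 8 (EXEC): [MAIN] PC=1: INC 3 -> ACC=1
Event 9 (INT 2): INT 2 arrives: push (MAIN, PC=2), enter IRQ2 at PC=0 (depth now 1)
Event 10 (INT 2): INT 2 arrives: push (IRQ2, PC=0), enter IRQ2 at PC=0 (depth now 2)
Event 11 (EXEC): [IRQ2] PC=0: INC 2 -> ACC=3
Event 12 (EXEC): [IRQ2] PC=1: INC 3 -> ACC=6
Event 13 (EXEC): [IRQ2] PC=2: IRET -> resume IRQ2 at PC=0 (depth now 1)
Event 14 (EXEC): [IRQ2] PC=0: INC 2 -> ACC=8
Event 15 (EXEC): [IRQ2] PC=1: INC 3 -> ACC=11
Event 16 (EXEC): [IRQ2] PC=2: IRET -> resume MAIN at PC=2 (depth now 0)
Event 17 (EXEC): [MAIN] PC=2: NOP
Event 18 (INT 2): INT 2 arrives: push (MAIN, PC=3), enter IRQ2 at PC=0 (depth now 1)
Event 19 (INT 1): INT 1 arrives: push (IRQ2, PC=0), enter IRQ1 at PC=0 (depth now 2)
Event 20 (EXEC): [IRQ1] PC=0: DEC 1 -> ACC=10
Event 21 (EXEC): [IRQ1] PC=1: IRET -> resume IRQ2 at PC=0 (depth now 1)
Event 22 (INT 1): INT 1 arrives: push (IRQ2, PC=0), enter IRQ1 at PC=0 (depth now 2)
Event 23 (EXEC): [IRQ1] PC=0: DEC 1 -> ACC=9
Event 24 (EXEC): [IRQ1] PC=1: IRET -> resume IRQ2 at PC=0 (depth now 1)
Event 25 (EXEC): [IRQ2] PC=0: INC 2 -> ACC=11
Event 26 (EXEC): [IRQ2] PC=1: INC 3 -> ACC=14
Event 27 (EXEC): [IRQ2] PC=2: IRET -> resume MAIN at PC=3 (depth now 0)
Event 28 (EXEC): [MAIN] PC=3: DEC 1 -> ACC=13
Event 29 (EXEC): [MAIN] PC=4: HALT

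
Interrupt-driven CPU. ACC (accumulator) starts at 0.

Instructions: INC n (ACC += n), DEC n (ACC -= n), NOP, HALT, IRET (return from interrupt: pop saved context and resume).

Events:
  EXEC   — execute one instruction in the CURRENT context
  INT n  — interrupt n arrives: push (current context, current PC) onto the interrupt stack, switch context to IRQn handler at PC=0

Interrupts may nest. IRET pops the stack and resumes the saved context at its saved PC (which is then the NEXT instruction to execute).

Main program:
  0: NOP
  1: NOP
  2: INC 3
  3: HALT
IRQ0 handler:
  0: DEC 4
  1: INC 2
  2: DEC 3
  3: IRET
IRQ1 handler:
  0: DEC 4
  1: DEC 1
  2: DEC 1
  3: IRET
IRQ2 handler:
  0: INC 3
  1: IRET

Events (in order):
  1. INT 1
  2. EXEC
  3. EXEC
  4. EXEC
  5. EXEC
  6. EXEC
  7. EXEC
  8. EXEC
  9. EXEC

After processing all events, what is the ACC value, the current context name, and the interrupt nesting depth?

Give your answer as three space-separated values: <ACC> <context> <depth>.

Event 1 (INT 1): INT 1 arrives: push (MAIN, PC=0), enter IRQ1 at PC=0 (depth now 1)
Event 2 (EXEC): [IRQ1] PC=0: DEC 4 -> ACC=-4
Event 3 (EXEC): [IRQ1] PC=1: DEC 1 -> ACC=-5
Event 4 (EXEC): [IRQ1] PC=2: DEC 1 -> ACC=-6
Event 5 (EXEC): [IRQ1] PC=3: IRET -> resume MAIN at PC=0 (depth now 0)
Event 6 (EXEC): [MAIN] PC=0: NOP
Event 7 (EXEC): [MAIN] PC=1: NOP
Event 8 (EXEC): [MAIN] PC=2: INC 3 -> ACC=-3
Event 9 (EXEC): [MAIN] PC=3: HALT

Answer: -3 MAIN 0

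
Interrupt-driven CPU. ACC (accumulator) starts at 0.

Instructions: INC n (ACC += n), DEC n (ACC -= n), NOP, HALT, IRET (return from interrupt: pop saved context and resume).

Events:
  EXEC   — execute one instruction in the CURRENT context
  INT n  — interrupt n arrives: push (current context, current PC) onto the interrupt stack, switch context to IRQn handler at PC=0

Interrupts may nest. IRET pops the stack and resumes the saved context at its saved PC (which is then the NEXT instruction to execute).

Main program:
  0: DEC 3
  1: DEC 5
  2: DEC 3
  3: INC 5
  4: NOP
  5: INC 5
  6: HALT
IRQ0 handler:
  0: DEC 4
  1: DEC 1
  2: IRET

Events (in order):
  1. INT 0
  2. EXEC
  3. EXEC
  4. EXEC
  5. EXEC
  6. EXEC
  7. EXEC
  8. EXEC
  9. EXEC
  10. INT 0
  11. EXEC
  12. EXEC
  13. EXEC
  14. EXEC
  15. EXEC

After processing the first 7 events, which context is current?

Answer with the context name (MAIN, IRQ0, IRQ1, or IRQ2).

Answer: MAIN

Derivation:
Event 1 (INT 0): INT 0 arrives: push (MAIN, PC=0), enter IRQ0 at PC=0 (depth now 1)
Event 2 (EXEC): [IRQ0] PC=0: DEC 4 -> ACC=-4
Event 3 (EXEC): [IRQ0] PC=1: DEC 1 -> ACC=-5
Event 4 (EXEC): [IRQ0] PC=2: IRET -> resume MAIN at PC=0 (depth now 0)
Event 5 (EXEC): [MAIN] PC=0: DEC 3 -> ACC=-8
Event 6 (EXEC): [MAIN] PC=1: DEC 5 -> ACC=-13
Event 7 (EXEC): [MAIN] PC=2: DEC 3 -> ACC=-16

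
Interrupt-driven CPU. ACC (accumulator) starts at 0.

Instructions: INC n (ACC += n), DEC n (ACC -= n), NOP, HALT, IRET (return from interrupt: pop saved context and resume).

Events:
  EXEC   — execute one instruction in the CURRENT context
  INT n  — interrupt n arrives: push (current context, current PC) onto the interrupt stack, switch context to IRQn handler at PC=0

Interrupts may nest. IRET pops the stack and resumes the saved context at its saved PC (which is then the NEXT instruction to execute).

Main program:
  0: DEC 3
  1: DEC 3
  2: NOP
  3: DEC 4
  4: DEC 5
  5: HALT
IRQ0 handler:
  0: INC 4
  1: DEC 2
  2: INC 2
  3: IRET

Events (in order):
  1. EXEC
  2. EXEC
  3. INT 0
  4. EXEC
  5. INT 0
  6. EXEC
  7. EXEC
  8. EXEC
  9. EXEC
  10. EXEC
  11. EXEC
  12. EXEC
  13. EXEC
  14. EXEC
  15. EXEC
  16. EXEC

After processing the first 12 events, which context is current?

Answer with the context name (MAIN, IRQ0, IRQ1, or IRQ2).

Event 1 (EXEC): [MAIN] PC=0: DEC 3 -> ACC=-3
Event 2 (EXEC): [MAIN] PC=1: DEC 3 -> ACC=-6
Event 3 (INT 0): INT 0 arrives: push (MAIN, PC=2), enter IRQ0 at PC=0 (depth now 1)
Event 4 (EXEC): [IRQ0] PC=0: INC 4 -> ACC=-2
Event 5 (INT 0): INT 0 arrives: push (IRQ0, PC=1), enter IRQ0 at PC=0 (depth now 2)
Event 6 (EXEC): [IRQ0] PC=0: INC 4 -> ACC=2
Event 7 (EXEC): [IRQ0] PC=1: DEC 2 -> ACC=0
Event 8 (EXEC): [IRQ0] PC=2: INC 2 -> ACC=2
Event 9 (EXEC): [IRQ0] PC=3: IRET -> resume IRQ0 at PC=1 (depth now 1)
Event 10 (EXEC): [IRQ0] PC=1: DEC 2 -> ACC=0
Event 11 (EXEC): [IRQ0] PC=2: INC 2 -> ACC=2
Event 12 (EXEC): [IRQ0] PC=3: IRET -> resume MAIN at PC=2 (depth now 0)

Answer: MAIN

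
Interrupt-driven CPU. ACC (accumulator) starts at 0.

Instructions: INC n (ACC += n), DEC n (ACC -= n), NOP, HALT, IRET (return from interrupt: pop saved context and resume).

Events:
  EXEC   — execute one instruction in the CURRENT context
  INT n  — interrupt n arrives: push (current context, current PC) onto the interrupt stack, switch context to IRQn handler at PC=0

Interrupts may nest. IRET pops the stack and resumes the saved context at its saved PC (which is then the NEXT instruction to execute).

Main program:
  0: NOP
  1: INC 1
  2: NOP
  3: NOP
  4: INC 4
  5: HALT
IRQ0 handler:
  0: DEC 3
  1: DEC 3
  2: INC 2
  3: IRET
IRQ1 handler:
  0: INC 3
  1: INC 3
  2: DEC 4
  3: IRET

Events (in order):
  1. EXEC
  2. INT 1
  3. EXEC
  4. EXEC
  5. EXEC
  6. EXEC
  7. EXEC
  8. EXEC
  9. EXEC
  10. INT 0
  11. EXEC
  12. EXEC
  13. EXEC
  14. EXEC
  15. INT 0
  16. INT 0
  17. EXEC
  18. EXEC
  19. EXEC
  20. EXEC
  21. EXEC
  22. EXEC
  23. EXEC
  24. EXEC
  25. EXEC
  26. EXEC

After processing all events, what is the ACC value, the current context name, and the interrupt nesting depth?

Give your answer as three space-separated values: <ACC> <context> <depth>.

Answer: -5 MAIN 0

Derivation:
Event 1 (EXEC): [MAIN] PC=0: NOP
Event 2 (INT 1): INT 1 arrives: push (MAIN, PC=1), enter IRQ1 at PC=0 (depth now 1)
Event 3 (EXEC): [IRQ1] PC=0: INC 3 -> ACC=3
Event 4 (EXEC): [IRQ1] PC=1: INC 3 -> ACC=6
Event 5 (EXEC): [IRQ1] PC=2: DEC 4 -> ACC=2
Event 6 (EXEC): [IRQ1] PC=3: IRET -> resume MAIN at PC=1 (depth now 0)
Event 7 (EXEC): [MAIN] PC=1: INC 1 -> ACC=3
Event 8 (EXEC): [MAIN] PC=2: NOP
Event 9 (EXEC): [MAIN] PC=3: NOP
Event 10 (INT 0): INT 0 arrives: push (MAIN, PC=4), enter IRQ0 at PC=0 (depth now 1)
Event 11 (EXEC): [IRQ0] PC=0: DEC 3 -> ACC=0
Event 12 (EXEC): [IRQ0] PC=1: DEC 3 -> ACC=-3
Event 13 (EXEC): [IRQ0] PC=2: INC 2 -> ACC=-1
Event 14 (EXEC): [IRQ0] PC=3: IRET -> resume MAIN at PC=4 (depth now 0)
Event 15 (INT 0): INT 0 arrives: push (MAIN, PC=4), enter IRQ0 at PC=0 (depth now 1)
Event 16 (INT 0): INT 0 arrives: push (IRQ0, PC=0), enter IRQ0 at PC=0 (depth now 2)
Event 17 (EXEC): [IRQ0] PC=0: DEC 3 -> ACC=-4
Event 18 (EXEC): [IRQ0] PC=1: DEC 3 -> ACC=-7
Event 19 (EXEC): [IRQ0] PC=2: INC 2 -> ACC=-5
Event 20 (EXEC): [IRQ0] PC=3: IRET -> resume IRQ0 at PC=0 (depth now 1)
Event 21 (EXEC): [IRQ0] PC=0: DEC 3 -> ACC=-8
Event 22 (EXEC): [IRQ0] PC=1: DEC 3 -> ACC=-11
Event 23 (EXEC): [IRQ0] PC=2: INC 2 -> ACC=-9
Event 24 (EXEC): [IRQ0] PC=3: IRET -> resume MAIN at PC=4 (depth now 0)
Event 25 (EXEC): [MAIN] PC=4: INC 4 -> ACC=-5
Event 26 (EXEC): [MAIN] PC=5: HALT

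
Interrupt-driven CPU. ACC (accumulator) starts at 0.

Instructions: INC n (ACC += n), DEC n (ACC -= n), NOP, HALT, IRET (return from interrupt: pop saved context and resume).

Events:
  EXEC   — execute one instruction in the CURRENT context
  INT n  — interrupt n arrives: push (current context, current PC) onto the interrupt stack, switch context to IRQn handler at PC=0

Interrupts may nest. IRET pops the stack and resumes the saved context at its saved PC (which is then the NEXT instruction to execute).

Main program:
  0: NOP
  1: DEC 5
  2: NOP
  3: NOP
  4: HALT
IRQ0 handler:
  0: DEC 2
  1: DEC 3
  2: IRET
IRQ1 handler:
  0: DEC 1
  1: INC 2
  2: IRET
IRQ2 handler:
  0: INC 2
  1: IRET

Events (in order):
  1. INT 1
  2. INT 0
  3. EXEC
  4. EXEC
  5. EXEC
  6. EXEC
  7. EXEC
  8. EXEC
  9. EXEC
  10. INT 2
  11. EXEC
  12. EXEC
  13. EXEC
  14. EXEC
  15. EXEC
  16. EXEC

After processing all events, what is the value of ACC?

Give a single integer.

Event 1 (INT 1): INT 1 arrives: push (MAIN, PC=0), enter IRQ1 at PC=0 (depth now 1)
Event 2 (INT 0): INT 0 arrives: push (IRQ1, PC=0), enter IRQ0 at PC=0 (depth now 2)
Event 3 (EXEC): [IRQ0] PC=0: DEC 2 -> ACC=-2
Event 4 (EXEC): [IRQ0] PC=1: DEC 3 -> ACC=-5
Event 5 (EXEC): [IRQ0] PC=2: IRET -> resume IRQ1 at PC=0 (depth now 1)
Event 6 (EXEC): [IRQ1] PC=0: DEC 1 -> ACC=-6
Event 7 (EXEC): [IRQ1] PC=1: INC 2 -> ACC=-4
Event 8 (EXEC): [IRQ1] PC=2: IRET -> resume MAIN at PC=0 (depth now 0)
Event 9 (EXEC): [MAIN] PC=0: NOP
Event 10 (INT 2): INT 2 arrives: push (MAIN, PC=1), enter IRQ2 at PC=0 (depth now 1)
Event 11 (EXEC): [IRQ2] PC=0: INC 2 -> ACC=-2
Event 12 (EXEC): [IRQ2] PC=1: IRET -> resume MAIN at PC=1 (depth now 0)
Event 13 (EXEC): [MAIN] PC=1: DEC 5 -> ACC=-7
Event 14 (EXEC): [MAIN] PC=2: NOP
Event 15 (EXEC): [MAIN] PC=3: NOP
Event 16 (EXEC): [MAIN] PC=4: HALT

Answer: -7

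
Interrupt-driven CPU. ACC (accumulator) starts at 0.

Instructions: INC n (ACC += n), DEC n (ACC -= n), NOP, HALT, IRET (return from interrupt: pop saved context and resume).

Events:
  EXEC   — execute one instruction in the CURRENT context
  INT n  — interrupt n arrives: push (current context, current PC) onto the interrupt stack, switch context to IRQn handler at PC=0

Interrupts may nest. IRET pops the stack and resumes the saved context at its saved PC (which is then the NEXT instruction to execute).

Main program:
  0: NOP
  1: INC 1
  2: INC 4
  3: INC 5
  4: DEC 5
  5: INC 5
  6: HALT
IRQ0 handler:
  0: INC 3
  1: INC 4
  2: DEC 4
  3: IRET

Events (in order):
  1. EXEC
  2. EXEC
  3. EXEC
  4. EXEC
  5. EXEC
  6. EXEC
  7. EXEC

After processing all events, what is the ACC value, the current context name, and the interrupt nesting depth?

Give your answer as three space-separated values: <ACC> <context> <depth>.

Event 1 (EXEC): [MAIN] PC=0: NOP
Event 2 (EXEC): [MAIN] PC=1: INC 1 -> ACC=1
Event 3 (EXEC): [MAIN] PC=2: INC 4 -> ACC=5
Event 4 (EXEC): [MAIN] PC=3: INC 5 -> ACC=10
Event 5 (EXEC): [MAIN] PC=4: DEC 5 -> ACC=5
Event 6 (EXEC): [MAIN] PC=5: INC 5 -> ACC=10
Event 7 (EXEC): [MAIN] PC=6: HALT

Answer: 10 MAIN 0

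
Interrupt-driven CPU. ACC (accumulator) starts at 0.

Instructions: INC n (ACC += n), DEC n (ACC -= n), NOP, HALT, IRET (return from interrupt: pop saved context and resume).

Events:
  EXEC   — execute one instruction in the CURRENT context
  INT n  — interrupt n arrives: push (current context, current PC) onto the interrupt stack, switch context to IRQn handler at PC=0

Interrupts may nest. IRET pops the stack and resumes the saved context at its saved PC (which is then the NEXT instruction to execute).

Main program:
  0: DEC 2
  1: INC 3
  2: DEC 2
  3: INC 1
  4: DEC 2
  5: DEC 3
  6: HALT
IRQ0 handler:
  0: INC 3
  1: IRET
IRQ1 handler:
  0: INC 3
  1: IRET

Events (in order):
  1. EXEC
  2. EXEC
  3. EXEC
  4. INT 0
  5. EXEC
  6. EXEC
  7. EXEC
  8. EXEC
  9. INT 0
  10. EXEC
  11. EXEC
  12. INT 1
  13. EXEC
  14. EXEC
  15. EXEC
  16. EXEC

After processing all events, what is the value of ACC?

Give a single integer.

Answer: 4

Derivation:
Event 1 (EXEC): [MAIN] PC=0: DEC 2 -> ACC=-2
Event 2 (EXEC): [MAIN] PC=1: INC 3 -> ACC=1
Event 3 (EXEC): [MAIN] PC=2: DEC 2 -> ACC=-1
Event 4 (INT 0): INT 0 arrives: push (MAIN, PC=3), enter IRQ0 at PC=0 (depth now 1)
Event 5 (EXEC): [IRQ0] PC=0: INC 3 -> ACC=2
Event 6 (EXEC): [IRQ0] PC=1: IRET -> resume MAIN at PC=3 (depth now 0)
Event 7 (EXEC): [MAIN] PC=3: INC 1 -> ACC=3
Event 8 (EXEC): [MAIN] PC=4: DEC 2 -> ACC=1
Event 9 (INT 0): INT 0 arrives: push (MAIN, PC=5), enter IRQ0 at PC=0 (depth now 1)
Event 10 (EXEC): [IRQ0] PC=0: INC 3 -> ACC=4
Event 11 (EXEC): [IRQ0] PC=1: IRET -> resume MAIN at PC=5 (depth now 0)
Event 12 (INT 1): INT 1 arrives: push (MAIN, PC=5), enter IRQ1 at PC=0 (depth now 1)
Event 13 (EXEC): [IRQ1] PC=0: INC 3 -> ACC=7
Event 14 (EXEC): [IRQ1] PC=1: IRET -> resume MAIN at PC=5 (depth now 0)
Event 15 (EXEC): [MAIN] PC=5: DEC 3 -> ACC=4
Event 16 (EXEC): [MAIN] PC=6: HALT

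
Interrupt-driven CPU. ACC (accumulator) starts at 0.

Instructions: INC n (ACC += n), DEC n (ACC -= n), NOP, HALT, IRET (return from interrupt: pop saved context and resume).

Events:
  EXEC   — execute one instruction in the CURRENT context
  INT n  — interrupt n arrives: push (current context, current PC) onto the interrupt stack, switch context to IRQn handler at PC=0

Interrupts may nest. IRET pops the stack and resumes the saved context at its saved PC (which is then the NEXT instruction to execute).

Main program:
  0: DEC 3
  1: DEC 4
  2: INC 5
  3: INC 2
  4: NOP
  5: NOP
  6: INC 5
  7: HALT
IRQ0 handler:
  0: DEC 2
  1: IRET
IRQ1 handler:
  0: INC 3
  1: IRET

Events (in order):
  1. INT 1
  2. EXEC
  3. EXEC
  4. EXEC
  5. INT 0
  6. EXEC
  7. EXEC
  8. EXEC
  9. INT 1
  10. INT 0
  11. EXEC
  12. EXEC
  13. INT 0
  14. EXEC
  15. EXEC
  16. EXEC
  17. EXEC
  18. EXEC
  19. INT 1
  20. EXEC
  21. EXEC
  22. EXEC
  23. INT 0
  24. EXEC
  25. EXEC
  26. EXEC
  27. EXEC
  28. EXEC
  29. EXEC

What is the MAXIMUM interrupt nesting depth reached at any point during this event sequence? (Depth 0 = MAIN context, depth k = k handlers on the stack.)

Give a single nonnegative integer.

Answer: 2

Derivation:
Event 1 (INT 1): INT 1 arrives: push (MAIN, PC=0), enter IRQ1 at PC=0 (depth now 1) [depth=1]
Event 2 (EXEC): [IRQ1] PC=0: INC 3 -> ACC=3 [depth=1]
Event 3 (EXEC): [IRQ1] PC=1: IRET -> resume MAIN at PC=0 (depth now 0) [depth=0]
Event 4 (EXEC): [MAIN] PC=0: DEC 3 -> ACC=0 [depth=0]
Event 5 (INT 0): INT 0 arrives: push (MAIN, PC=1), enter IRQ0 at PC=0 (depth now 1) [depth=1]
Event 6 (EXEC): [IRQ0] PC=0: DEC 2 -> ACC=-2 [depth=1]
Event 7 (EXEC): [IRQ0] PC=1: IRET -> resume MAIN at PC=1 (depth now 0) [depth=0]
Event 8 (EXEC): [MAIN] PC=1: DEC 4 -> ACC=-6 [depth=0]
Event 9 (INT 1): INT 1 arrives: push (MAIN, PC=2), enter IRQ1 at PC=0 (depth now 1) [depth=1]
Event 10 (INT 0): INT 0 arrives: push (IRQ1, PC=0), enter IRQ0 at PC=0 (depth now 2) [depth=2]
Event 11 (EXEC): [IRQ0] PC=0: DEC 2 -> ACC=-8 [depth=2]
Event 12 (EXEC): [IRQ0] PC=1: IRET -> resume IRQ1 at PC=0 (depth now 1) [depth=1]
Event 13 (INT 0): INT 0 arrives: push (IRQ1, PC=0), enter IRQ0 at PC=0 (depth now 2) [depth=2]
Event 14 (EXEC): [IRQ0] PC=0: DEC 2 -> ACC=-10 [depth=2]
Event 15 (EXEC): [IRQ0] PC=1: IRET -> resume IRQ1 at PC=0 (depth now 1) [depth=1]
Event 16 (EXEC): [IRQ1] PC=0: INC 3 -> ACC=-7 [depth=1]
Event 17 (EXEC): [IRQ1] PC=1: IRET -> resume MAIN at PC=2 (depth now 0) [depth=0]
Event 18 (EXEC): [MAIN] PC=2: INC 5 -> ACC=-2 [depth=0]
Event 19 (INT 1): INT 1 arrives: push (MAIN, PC=3), enter IRQ1 at PC=0 (depth now 1) [depth=1]
Event 20 (EXEC): [IRQ1] PC=0: INC 3 -> ACC=1 [depth=1]
Event 21 (EXEC): [IRQ1] PC=1: IRET -> resume MAIN at PC=3 (depth now 0) [depth=0]
Event 22 (EXEC): [MAIN] PC=3: INC 2 -> ACC=3 [depth=0]
Event 23 (INT 0): INT 0 arrives: push (MAIN, PC=4), enter IRQ0 at PC=0 (depth now 1) [depth=1]
Event 24 (EXEC): [IRQ0] PC=0: DEC 2 -> ACC=1 [depth=1]
Event 25 (EXEC): [IRQ0] PC=1: IRET -> resume MAIN at PC=4 (depth now 0) [depth=0]
Event 26 (EXEC): [MAIN] PC=4: NOP [depth=0]
Event 27 (EXEC): [MAIN] PC=5: NOP [depth=0]
Event 28 (EXEC): [MAIN] PC=6: INC 5 -> ACC=6 [depth=0]
Event 29 (EXEC): [MAIN] PC=7: HALT [depth=0]
Max depth observed: 2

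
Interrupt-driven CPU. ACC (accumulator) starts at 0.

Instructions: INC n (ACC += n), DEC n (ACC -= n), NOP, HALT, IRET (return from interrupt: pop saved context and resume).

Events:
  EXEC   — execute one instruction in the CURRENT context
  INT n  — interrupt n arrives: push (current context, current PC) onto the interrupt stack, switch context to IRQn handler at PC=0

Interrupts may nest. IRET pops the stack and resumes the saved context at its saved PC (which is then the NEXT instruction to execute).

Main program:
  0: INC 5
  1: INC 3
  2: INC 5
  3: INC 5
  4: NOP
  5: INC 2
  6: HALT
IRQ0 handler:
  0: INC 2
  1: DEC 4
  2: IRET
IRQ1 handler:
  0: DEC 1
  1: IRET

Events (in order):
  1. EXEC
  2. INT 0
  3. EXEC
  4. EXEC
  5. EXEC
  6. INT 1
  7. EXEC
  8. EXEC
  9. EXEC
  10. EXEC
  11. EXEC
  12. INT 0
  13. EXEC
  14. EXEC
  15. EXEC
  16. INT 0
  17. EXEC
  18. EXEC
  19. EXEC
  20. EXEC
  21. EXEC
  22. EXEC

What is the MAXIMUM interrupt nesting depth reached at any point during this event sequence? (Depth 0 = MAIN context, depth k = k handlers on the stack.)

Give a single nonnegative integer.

Answer: 1

Derivation:
Event 1 (EXEC): [MAIN] PC=0: INC 5 -> ACC=5 [depth=0]
Event 2 (INT 0): INT 0 arrives: push (MAIN, PC=1), enter IRQ0 at PC=0 (depth now 1) [depth=1]
Event 3 (EXEC): [IRQ0] PC=0: INC 2 -> ACC=7 [depth=1]
Event 4 (EXEC): [IRQ0] PC=1: DEC 4 -> ACC=3 [depth=1]
Event 5 (EXEC): [IRQ0] PC=2: IRET -> resume MAIN at PC=1 (depth now 0) [depth=0]
Event 6 (INT 1): INT 1 arrives: push (MAIN, PC=1), enter IRQ1 at PC=0 (depth now 1) [depth=1]
Event 7 (EXEC): [IRQ1] PC=0: DEC 1 -> ACC=2 [depth=1]
Event 8 (EXEC): [IRQ1] PC=1: IRET -> resume MAIN at PC=1 (depth now 0) [depth=0]
Event 9 (EXEC): [MAIN] PC=1: INC 3 -> ACC=5 [depth=0]
Event 10 (EXEC): [MAIN] PC=2: INC 5 -> ACC=10 [depth=0]
Event 11 (EXEC): [MAIN] PC=3: INC 5 -> ACC=15 [depth=0]
Event 12 (INT 0): INT 0 arrives: push (MAIN, PC=4), enter IRQ0 at PC=0 (depth now 1) [depth=1]
Event 13 (EXEC): [IRQ0] PC=0: INC 2 -> ACC=17 [depth=1]
Event 14 (EXEC): [IRQ0] PC=1: DEC 4 -> ACC=13 [depth=1]
Event 15 (EXEC): [IRQ0] PC=2: IRET -> resume MAIN at PC=4 (depth now 0) [depth=0]
Event 16 (INT 0): INT 0 arrives: push (MAIN, PC=4), enter IRQ0 at PC=0 (depth now 1) [depth=1]
Event 17 (EXEC): [IRQ0] PC=0: INC 2 -> ACC=15 [depth=1]
Event 18 (EXEC): [IRQ0] PC=1: DEC 4 -> ACC=11 [depth=1]
Event 19 (EXEC): [IRQ0] PC=2: IRET -> resume MAIN at PC=4 (depth now 0) [depth=0]
Event 20 (EXEC): [MAIN] PC=4: NOP [depth=0]
Event 21 (EXEC): [MAIN] PC=5: INC 2 -> ACC=13 [depth=0]
Event 22 (EXEC): [MAIN] PC=6: HALT [depth=0]
Max depth observed: 1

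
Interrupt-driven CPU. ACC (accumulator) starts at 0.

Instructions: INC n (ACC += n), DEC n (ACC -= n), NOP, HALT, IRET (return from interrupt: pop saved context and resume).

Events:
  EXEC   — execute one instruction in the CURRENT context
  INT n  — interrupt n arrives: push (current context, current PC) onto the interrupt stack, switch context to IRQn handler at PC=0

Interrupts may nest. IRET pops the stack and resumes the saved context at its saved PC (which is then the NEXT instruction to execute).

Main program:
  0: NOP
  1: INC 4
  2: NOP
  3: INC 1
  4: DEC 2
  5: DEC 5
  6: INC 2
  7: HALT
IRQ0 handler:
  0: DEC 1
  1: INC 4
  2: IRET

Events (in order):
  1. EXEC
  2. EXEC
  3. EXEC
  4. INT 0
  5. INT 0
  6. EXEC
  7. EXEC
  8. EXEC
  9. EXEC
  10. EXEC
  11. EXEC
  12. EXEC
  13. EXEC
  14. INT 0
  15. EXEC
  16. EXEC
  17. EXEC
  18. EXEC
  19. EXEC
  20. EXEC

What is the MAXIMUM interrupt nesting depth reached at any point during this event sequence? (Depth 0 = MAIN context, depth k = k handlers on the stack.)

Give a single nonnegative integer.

Event 1 (EXEC): [MAIN] PC=0: NOP [depth=0]
Event 2 (EXEC): [MAIN] PC=1: INC 4 -> ACC=4 [depth=0]
Event 3 (EXEC): [MAIN] PC=2: NOP [depth=0]
Event 4 (INT 0): INT 0 arrives: push (MAIN, PC=3), enter IRQ0 at PC=0 (depth now 1) [depth=1]
Event 5 (INT 0): INT 0 arrives: push (IRQ0, PC=0), enter IRQ0 at PC=0 (depth now 2) [depth=2]
Event 6 (EXEC): [IRQ0] PC=0: DEC 1 -> ACC=3 [depth=2]
Event 7 (EXEC): [IRQ0] PC=1: INC 4 -> ACC=7 [depth=2]
Event 8 (EXEC): [IRQ0] PC=2: IRET -> resume IRQ0 at PC=0 (depth now 1) [depth=1]
Event 9 (EXEC): [IRQ0] PC=0: DEC 1 -> ACC=6 [depth=1]
Event 10 (EXEC): [IRQ0] PC=1: INC 4 -> ACC=10 [depth=1]
Event 11 (EXEC): [IRQ0] PC=2: IRET -> resume MAIN at PC=3 (depth now 0) [depth=0]
Event 12 (EXEC): [MAIN] PC=3: INC 1 -> ACC=11 [depth=0]
Event 13 (EXEC): [MAIN] PC=4: DEC 2 -> ACC=9 [depth=0]
Event 14 (INT 0): INT 0 arrives: push (MAIN, PC=5), enter IRQ0 at PC=0 (depth now 1) [depth=1]
Event 15 (EXEC): [IRQ0] PC=0: DEC 1 -> ACC=8 [depth=1]
Event 16 (EXEC): [IRQ0] PC=1: INC 4 -> ACC=12 [depth=1]
Event 17 (EXEC): [IRQ0] PC=2: IRET -> resume MAIN at PC=5 (depth now 0) [depth=0]
Event 18 (EXEC): [MAIN] PC=5: DEC 5 -> ACC=7 [depth=0]
Event 19 (EXEC): [MAIN] PC=6: INC 2 -> ACC=9 [depth=0]
Event 20 (EXEC): [MAIN] PC=7: HALT [depth=0]
Max depth observed: 2

Answer: 2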